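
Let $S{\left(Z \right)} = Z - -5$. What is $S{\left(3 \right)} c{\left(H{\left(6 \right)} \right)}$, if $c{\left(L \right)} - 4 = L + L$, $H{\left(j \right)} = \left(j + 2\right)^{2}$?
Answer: $1056$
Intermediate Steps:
$S{\left(Z \right)} = 5 + Z$ ($S{\left(Z \right)} = Z + 5 = 5 + Z$)
$H{\left(j \right)} = \left(2 + j\right)^{2}$
$c{\left(L \right)} = 4 + 2 L$ ($c{\left(L \right)} = 4 + \left(L + L\right) = 4 + 2 L$)
$S{\left(3 \right)} c{\left(H{\left(6 \right)} \right)} = \left(5 + 3\right) \left(4 + 2 \left(2 + 6\right)^{2}\right) = 8 \left(4 + 2 \cdot 8^{2}\right) = 8 \left(4 + 2 \cdot 64\right) = 8 \left(4 + 128\right) = 8 \cdot 132 = 1056$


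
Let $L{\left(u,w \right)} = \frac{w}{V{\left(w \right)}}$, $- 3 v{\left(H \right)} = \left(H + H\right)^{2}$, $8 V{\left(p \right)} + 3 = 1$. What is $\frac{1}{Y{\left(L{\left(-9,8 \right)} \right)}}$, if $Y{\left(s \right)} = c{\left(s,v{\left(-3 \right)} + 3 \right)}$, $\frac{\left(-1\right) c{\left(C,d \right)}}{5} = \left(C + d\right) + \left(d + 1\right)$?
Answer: $\frac{1}{245} \approx 0.0040816$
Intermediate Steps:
$V{\left(p \right)} = - \frac{1}{4}$ ($V{\left(p \right)} = - \frac{3}{8} + \frac{1}{8} \cdot 1 = - \frac{3}{8} + \frac{1}{8} = - \frac{1}{4}$)
$v{\left(H \right)} = - \frac{4 H^{2}}{3}$ ($v{\left(H \right)} = - \frac{\left(H + H\right)^{2}}{3} = - \frac{\left(2 H\right)^{2}}{3} = - \frac{4 H^{2}}{3}$)
$L{\left(u,w \right)} = - 4 w$ ($L{\left(u,w \right)} = \frac{w}{- \frac{1}{4}} = w \left(-4\right) = - 4 w$)
$c{\left(C,d \right)} = -5 - 10 d - 5 C$ ($c{\left(C,d \right)} = - 5 \left(\left(C + d\right) + \left(d + 1\right)\right) = - 5 \left(\left(C + d\right) + \left(1 + d\right)\right) = - 5 \left(1 + C + 2 d\right) = -5 - 10 d - 5 C$)
$Y{\left(s \right)} = 85 - 5 s$ ($Y{\left(s \right)} = -5 - 10 \left(- \frac{4 \left(-3\right)^{2}}{3} + 3\right) - 5 s = -5 - 10 \left(\left(- \frac{4}{3}\right) 9 + 3\right) - 5 s = -5 - 10 \left(-12 + 3\right) - 5 s = -5 - -90 - 5 s = -5 + 90 - 5 s = 85 - 5 s$)
$\frac{1}{Y{\left(L{\left(-9,8 \right)} \right)}} = \frac{1}{85 - 5 \left(\left(-4\right) 8\right)} = \frac{1}{85 - -160} = \frac{1}{85 + 160} = \frac{1}{245}$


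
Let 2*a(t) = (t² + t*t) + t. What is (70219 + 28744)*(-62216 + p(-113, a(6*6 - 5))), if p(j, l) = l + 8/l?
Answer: -23672093591165/3906 ≈ -6.0604e+9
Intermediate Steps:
a(t) = t² + t/2 (a(t) = ((t² + t*t) + t)/2 = ((t² + t²) + t)/2 = (2*t² + t)/2 = (t + 2*t²)/2 = t² + t/2)
(70219 + 28744)*(-62216 + p(-113, a(6*6 - 5))) = (70219 + 28744)*(-62216 + ((6*6 - 5)*(½ + (6*6 - 5)) + 8/(((6*6 - 5)*(½ + (6*6 - 5)))))) = 98963*(-62216 + ((36 - 5)*(½ + (36 - 5)) + 8/(((36 - 5)*(½ + (36 - 5)))))) = 98963*(-62216 + (31*(½ + 31) + 8/((31*(½ + 31))))) = 98963*(-62216 + (31*(63/2) + 8/((31*(63/2))))) = 98963*(-62216 + (1953/2 + 8/(1953/2))) = 98963*(-62216 + (1953/2 + 8*(2/1953))) = 98963*(-62216 + (1953/2 + 16/1953)) = 98963*(-62216 + 3814241/3906) = 98963*(-239201455/3906) = -23672093591165/3906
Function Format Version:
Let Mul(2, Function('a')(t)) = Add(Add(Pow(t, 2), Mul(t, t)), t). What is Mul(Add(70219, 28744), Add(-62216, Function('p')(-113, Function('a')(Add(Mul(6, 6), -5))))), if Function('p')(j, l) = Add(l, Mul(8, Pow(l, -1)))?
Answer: Rational(-23672093591165, 3906) ≈ -6.0604e+9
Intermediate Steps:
Function('a')(t) = Add(Pow(t, 2), Mul(Rational(1, 2), t)) (Function('a')(t) = Mul(Rational(1, 2), Add(Add(Pow(t, 2), Mul(t, t)), t)) = Mul(Rational(1, 2), Add(Add(Pow(t, 2), Pow(t, 2)), t)) = Mul(Rational(1, 2), Add(Mul(2, Pow(t, 2)), t)) = Mul(Rational(1, 2), Add(t, Mul(2, Pow(t, 2)))) = Add(Pow(t, 2), Mul(Rational(1, 2), t)))
Mul(Add(70219, 28744), Add(-62216, Function('p')(-113, Function('a')(Add(Mul(6, 6), -5))))) = Mul(Add(70219, 28744), Add(-62216, Add(Mul(Add(Mul(6, 6), -5), Add(Rational(1, 2), Add(Mul(6, 6), -5))), Mul(8, Pow(Mul(Add(Mul(6, 6), -5), Add(Rational(1, 2), Add(Mul(6, 6), -5))), -1))))) = Mul(98963, Add(-62216, Add(Mul(Add(36, -5), Add(Rational(1, 2), Add(36, -5))), Mul(8, Pow(Mul(Add(36, -5), Add(Rational(1, 2), Add(36, -5))), -1))))) = Mul(98963, Add(-62216, Add(Mul(31, Add(Rational(1, 2), 31)), Mul(8, Pow(Mul(31, Add(Rational(1, 2), 31)), -1))))) = Mul(98963, Add(-62216, Add(Mul(31, Rational(63, 2)), Mul(8, Pow(Mul(31, Rational(63, 2)), -1))))) = Mul(98963, Add(-62216, Add(Rational(1953, 2), Mul(8, Pow(Rational(1953, 2), -1))))) = Mul(98963, Add(-62216, Add(Rational(1953, 2), Mul(8, Rational(2, 1953))))) = Mul(98963, Add(-62216, Add(Rational(1953, 2), Rational(16, 1953)))) = Mul(98963, Add(-62216, Rational(3814241, 3906))) = Mul(98963, Rational(-239201455, 3906)) = Rational(-23672093591165, 3906)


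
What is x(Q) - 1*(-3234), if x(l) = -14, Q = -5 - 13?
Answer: 3220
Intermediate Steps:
Q = -18
x(Q) - 1*(-3234) = -14 - 1*(-3234) = -14 + 3234 = 3220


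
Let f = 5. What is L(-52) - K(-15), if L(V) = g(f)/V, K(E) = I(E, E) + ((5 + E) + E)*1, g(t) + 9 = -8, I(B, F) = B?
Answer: 2097/52 ≈ 40.327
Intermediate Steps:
g(t) = -17 (g(t) = -9 - 8 = -17)
K(E) = 5 + 3*E (K(E) = E + ((5 + E) + E)*1 = E + (5 + 2*E)*1 = E + (5 + 2*E) = 5 + 3*E)
L(V) = -17/V
L(-52) - K(-15) = -17/(-52) - (5 + 3*(-15)) = -17*(-1/52) - (5 - 45) = 17/52 - 1*(-40) = 17/52 + 40 = 2097/52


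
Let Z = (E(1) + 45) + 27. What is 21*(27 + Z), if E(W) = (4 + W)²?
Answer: 2604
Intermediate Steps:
Z = 97 (Z = ((4 + 1)² + 45) + 27 = (5² + 45) + 27 = (25 + 45) + 27 = 70 + 27 = 97)
21*(27 + Z) = 21*(27 + 97) = 21*124 = 2604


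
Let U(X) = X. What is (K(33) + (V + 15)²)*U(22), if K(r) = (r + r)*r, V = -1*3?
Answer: 51084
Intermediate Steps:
V = -3
K(r) = 2*r² (K(r) = (2*r)*r = 2*r²)
(K(33) + (V + 15)²)*U(22) = (2*33² + (-3 + 15)²)*22 = (2*1089 + 12²)*22 = (2178 + 144)*22 = 2322*22 = 51084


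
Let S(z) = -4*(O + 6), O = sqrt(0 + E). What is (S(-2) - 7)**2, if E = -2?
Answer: 929 + 248*I*sqrt(2) ≈ 929.0 + 350.73*I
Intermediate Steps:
O = I*sqrt(2) (O = sqrt(0 - 2) = sqrt(-2) = I*sqrt(2) ≈ 1.4142*I)
S(z) = -24 - 4*I*sqrt(2) (S(z) = -4*(I*sqrt(2) + 6) = -4*(6 + I*sqrt(2)) = -24 - 4*I*sqrt(2))
(S(-2) - 7)**2 = ((-24 - 4*I*sqrt(2)) - 7)**2 = (-31 - 4*I*sqrt(2))**2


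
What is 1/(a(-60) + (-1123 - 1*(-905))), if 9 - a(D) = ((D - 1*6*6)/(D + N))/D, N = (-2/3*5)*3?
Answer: -175/36571 ≈ -0.0047852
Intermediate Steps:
N = -10 (N = (-2*⅓*5)*3 = -⅔*5*3 = -10/3*3 = -10)
a(D) = 9 - (-36 + D)/(D*(-10 + D)) (a(D) = 9 - (D - 1*6*6)/(D - 10)/D = 9 - (D - 6*6)/(-10 + D)/D = 9 - (D - 36)/(-10 + D)/D = 9 - (-36 + D)/(-10 + D)/D = 9 - (-36 + D)/(D*(-10 + D)))
1/(a(-60) + (-1123 - 1*(-905))) = 1/((36 - 91*(-60) + 9*(-60)²)/((-60)*(-10 - 60)) + (-1123 - 1*(-905))) = 1/(-1/60*(36 + 5460 + 9*3600)/(-70) + (-1123 + 905)) = 1/(-1/60*(-1/70)*(36 + 5460 + 32400) - 218) = 1/(-1/60*(-1/70)*37896 - 218) = 1/(1579/175 - 218) = 1/(-36571/175) = -175/36571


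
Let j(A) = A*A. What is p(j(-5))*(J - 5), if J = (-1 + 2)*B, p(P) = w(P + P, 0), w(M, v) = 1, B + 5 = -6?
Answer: -16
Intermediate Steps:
j(A) = A²
B = -11 (B = -5 - 6 = -11)
p(P) = 1
J = -11 (J = (-1 + 2)*(-11) = 1*(-11) = -11)
p(j(-5))*(J - 5) = 1*(-11 - 5) = 1*(-16) = -16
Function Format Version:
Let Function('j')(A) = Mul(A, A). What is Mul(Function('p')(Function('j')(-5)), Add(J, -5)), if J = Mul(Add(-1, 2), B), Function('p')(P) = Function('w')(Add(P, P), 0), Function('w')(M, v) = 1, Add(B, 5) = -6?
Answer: -16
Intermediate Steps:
Function('j')(A) = Pow(A, 2)
B = -11 (B = Add(-5, -6) = -11)
Function('p')(P) = 1
J = -11 (J = Mul(Add(-1, 2), -11) = Mul(1, -11) = -11)
Mul(Function('p')(Function('j')(-5)), Add(J, -5)) = Mul(1, Add(-11, -5)) = Mul(1, -16) = -16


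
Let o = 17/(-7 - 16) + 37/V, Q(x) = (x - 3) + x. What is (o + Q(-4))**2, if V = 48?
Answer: 146627881/1218816 ≈ 120.30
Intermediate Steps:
Q(x) = -3 + 2*x (Q(x) = (-3 + x) + x = -3 + 2*x)
o = 35/1104 (o = 17/(-7 - 16) + 37/48 = 17/(-23) + 37*(1/48) = 17*(-1/23) + 37/48 = -17/23 + 37/48 = 35/1104 ≈ 0.031703)
(o + Q(-4))**2 = (35/1104 + (-3 + 2*(-4)))**2 = (35/1104 + (-3 - 8))**2 = (35/1104 - 11)**2 = (-12109/1104)**2 = 146627881/1218816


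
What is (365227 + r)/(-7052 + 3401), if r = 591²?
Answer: -714508/3651 ≈ -195.70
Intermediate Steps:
r = 349281
(365227 + r)/(-7052 + 3401) = (365227 + 349281)/(-7052 + 3401) = 714508/(-3651) = 714508*(-1/3651) = -714508/3651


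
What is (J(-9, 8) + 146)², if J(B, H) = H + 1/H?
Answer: 1520289/64 ≈ 23755.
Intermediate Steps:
(J(-9, 8) + 146)² = ((8 + 1/8) + 146)² = ((8 + ⅛) + 146)² = (65/8 + 146)² = (1233/8)² = 1520289/64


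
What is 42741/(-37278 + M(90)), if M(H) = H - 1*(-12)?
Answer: -14247/12392 ≈ -1.1497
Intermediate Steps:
M(H) = 12 + H (M(H) = H + 12 = 12 + H)
42741/(-37278 + M(90)) = 42741/(-37278 + (12 + 90)) = 42741/(-37278 + 102) = 42741/(-37176) = 42741*(-1/37176) = -14247/12392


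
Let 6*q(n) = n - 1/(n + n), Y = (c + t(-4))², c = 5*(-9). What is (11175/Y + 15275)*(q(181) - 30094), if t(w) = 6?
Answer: -252971855876525/550602 ≈ -4.5945e+8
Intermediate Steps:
c = -45
Y = 1521 (Y = (-45 + 6)² = (-39)² = 1521)
q(n) = -1/(12*n) + n/6 (q(n) = (n - 1/(n + n))/6 = (n - 1/(2*n))/6 = -1/(12*n) + n/6)
(11175/Y + 15275)*(q(181) - 30094) = (11175/1521 + 15275)*((-1/12/181 + (⅙)*181) - 30094) = (11175*(1/1521) + 15275)*((-1/12*1/181 + 181/6) - 30094) = (3725/507 + 15275)*((-1/2172 + 181/6) - 30094) = 7748150*(65521/2172 - 30094)/507 = (7748150/507)*(-65298647/2172) = -252971855876525/550602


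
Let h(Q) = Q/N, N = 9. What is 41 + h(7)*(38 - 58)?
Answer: 229/9 ≈ 25.444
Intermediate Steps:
h(Q) = Q/9
41 + h(7)*(38 - 58) = 41 + ((1/9)*7)*(38 - 58) = 41 + (7/9)*(-20) = 41 - 140/9 = 229/9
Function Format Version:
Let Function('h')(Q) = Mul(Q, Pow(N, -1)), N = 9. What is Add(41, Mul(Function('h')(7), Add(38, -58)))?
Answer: Rational(229, 9) ≈ 25.444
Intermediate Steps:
Function('h')(Q) = Mul(Rational(1, 9), Q) (Function('h')(Q) = Mul(Q, Pow(9, -1)) = Mul(Q, Rational(1, 9)) = Mul(Rational(1, 9), Q))
Add(41, Mul(Function('h')(7), Add(38, -58))) = Add(41, Mul(Mul(Rational(1, 9), 7), Add(38, -58))) = Add(41, Mul(Rational(7, 9), -20)) = Add(41, Rational(-140, 9)) = Rational(229, 9)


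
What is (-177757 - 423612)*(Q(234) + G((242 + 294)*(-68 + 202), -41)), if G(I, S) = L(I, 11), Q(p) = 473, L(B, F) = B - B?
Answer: -284447537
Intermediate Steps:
L(B, F) = 0
G(I, S) = 0
(-177757 - 423612)*(Q(234) + G((242 + 294)*(-68 + 202), -41)) = (-177757 - 423612)*(473 + 0) = -601369*473 = -284447537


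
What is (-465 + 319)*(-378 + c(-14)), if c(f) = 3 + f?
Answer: 56794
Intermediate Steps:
(-465 + 319)*(-378 + c(-14)) = (-465 + 319)*(-378 + (3 - 14)) = -146*(-378 - 11) = -146*(-389) = 56794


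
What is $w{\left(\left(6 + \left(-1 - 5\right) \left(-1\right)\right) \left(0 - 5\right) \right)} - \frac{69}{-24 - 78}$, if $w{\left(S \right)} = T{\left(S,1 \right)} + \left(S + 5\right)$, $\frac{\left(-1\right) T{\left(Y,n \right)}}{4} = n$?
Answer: $- \frac{1983}{34} \approx -58.324$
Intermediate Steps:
$T{\left(Y,n \right)} = - 4 n$
$w{\left(S \right)} = 1 + S$ ($w{\left(S \right)} = \left(-4\right) 1 + \left(S + 5\right) = -4 + \left(5 + S\right) = 1 + S$)
$w{\left(\left(6 + \left(-1 - 5\right) \left(-1\right)\right) \left(0 - 5\right) \right)} - \frac{69}{-24 - 78} = \left(1 + \left(6 + \left(-1 - 5\right) \left(-1\right)\right) \left(0 - 5\right)\right) - \frac{69}{-24 - 78} = \left(1 + \left(6 - -6\right) \left(-5\right)\right) - \frac{69}{-102} = \left(1 + \left(6 + 6\right) \left(-5\right)\right) - - \frac{23}{34} = \left(1 + 12 \left(-5\right)\right) + \frac{23}{34} = \left(1 - 60\right) + \frac{23}{34} = -59 + \frac{23}{34} = - \frac{1983}{34}$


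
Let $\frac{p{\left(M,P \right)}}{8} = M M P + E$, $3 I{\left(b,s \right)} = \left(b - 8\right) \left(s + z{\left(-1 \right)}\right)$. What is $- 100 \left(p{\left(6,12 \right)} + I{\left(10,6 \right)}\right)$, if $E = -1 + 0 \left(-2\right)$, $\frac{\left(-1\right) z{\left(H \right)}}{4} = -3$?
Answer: $-346000$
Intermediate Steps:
$z{\left(H \right)} = 12$ ($z{\left(H \right)} = \left(-4\right) \left(-3\right) = 12$)
$E = -1$ ($E = -1 + 0 = -1$)
$I{\left(b,s \right)} = \frac{\left(-8 + b\right) \left(12 + s\right)}{3}$ ($I{\left(b,s \right)} = \frac{\left(b - 8\right) \left(s + 12\right)}{3} = \frac{\left(-8 + b\right) \left(12 + s\right)}{3}$)
$p{\left(M,P \right)} = -8 + 8 P M^{2}$ ($p{\left(M,P \right)} = 8 \left(M M P - 1\right) = 8 \left(M^{2} P - 1\right) = 8 \left(P M^{2} - 1\right) = 8 \left(-1 + P M^{2}\right) = -8 + 8 P M^{2}$)
$- 100 \left(p{\left(6,12 \right)} + I{\left(10,6 \right)}\right) = - 100 \left(\left(-8 + 8 \cdot 12 \cdot 6^{2}\right) + \left(-32 + 4 \cdot 10 - 16 + \frac{1}{3} \cdot 10 \cdot 6\right)\right) = - 100 \left(\left(-8 + 8 \cdot 12 \cdot 36\right) + \left(-32 + 40 - 16 + 20\right)\right) = - 100 \left(\left(-8 + 3456\right) + 12\right) = - 100 \left(3448 + 12\right) = \left(-100\right) 3460 = -346000$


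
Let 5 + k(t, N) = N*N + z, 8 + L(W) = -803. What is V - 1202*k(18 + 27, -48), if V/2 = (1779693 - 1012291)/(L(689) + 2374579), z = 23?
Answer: -1656322349747/593442 ≈ -2.7910e+6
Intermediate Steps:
L(W) = -811 (L(W) = -8 - 803 = -811)
k(t, N) = 18 + N² (k(t, N) = -5 + (N*N + 23) = -5 + (N² + 23) = -5 + (23 + N²) = 18 + N²)
V = 383701/593442 (V = 2*((1779693 - 1012291)/(-811 + 2374579)) = 2*(767402/2373768) = 2*(767402*(1/2373768)) = 2*(383701/1186884) = 383701/593442 ≈ 0.64657)
V - 1202*k(18 + 27, -48) = 383701/593442 - 1202*(18 + (-48)²) = 383701/593442 - 1202*(18 + 2304) = 383701/593442 - 1202*2322 = 383701/593442 - 2791044 = -1656322349747/593442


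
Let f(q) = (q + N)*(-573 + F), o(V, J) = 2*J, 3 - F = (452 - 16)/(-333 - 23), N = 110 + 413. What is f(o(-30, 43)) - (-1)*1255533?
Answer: 80914248/89 ≈ 9.0915e+5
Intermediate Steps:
N = 523
F = 376/89 (F = 3 - (452 - 16)/(-333 - 23) = 3 - 436/(-356) = 3 - 436*(-1)/356 = 3 - 1*(-109/89) = 3 + 109/89 = 376/89 ≈ 4.2247)
f(q) = -26474783/89 - 50621*q/89 (f(q) = (q + 523)*(-573 + 376/89) = (523 + q)*(-50621/89) = -26474783/89 - 50621*q/89)
f(o(-30, 43)) - (-1)*1255533 = (-26474783/89 - 101242*43/89) - (-1)*1255533 = (-26474783/89 - 50621/89*86) - 1*(-1255533) = (-26474783/89 - 4353406/89) + 1255533 = -30828189/89 + 1255533 = 80914248/89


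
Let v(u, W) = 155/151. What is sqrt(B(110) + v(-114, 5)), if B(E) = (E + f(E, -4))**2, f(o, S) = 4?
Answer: sqrt(296345201)/151 ≈ 114.00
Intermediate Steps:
v(u, W) = 155/151 (v(u, W) = 155*(1/151) = 155/151)
B(E) = (4 + E)**2 (B(E) = (E + 4)**2 = (4 + E)**2)
sqrt(B(110) + v(-114, 5)) = sqrt((4 + 110)**2 + 155/151) = sqrt(114**2 + 155/151) = sqrt(12996 + 155/151) = sqrt(1962551/151) = sqrt(296345201)/151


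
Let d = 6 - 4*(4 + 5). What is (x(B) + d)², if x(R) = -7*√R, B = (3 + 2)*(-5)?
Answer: -325 + 2100*I ≈ -325.0 + 2100.0*I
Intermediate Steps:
B = -25 (B = 5*(-5) = -25)
d = -30 (d = 6 - 4*9 = 6 - 36 = -30)
(x(B) + d)² = (-35*I - 30)² = (-30 - 35*I)²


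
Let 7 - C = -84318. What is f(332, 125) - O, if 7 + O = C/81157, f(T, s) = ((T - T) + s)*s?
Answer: 1268561899/81157 ≈ 15631.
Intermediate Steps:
C = 84325 (C = 7 - 1*(-84318) = 7 + 84318 = 84325)
f(T, s) = s² (f(T, s) = (0 + s)*s = s*s = s²)
O = -483774/81157 (O = -7 + 84325/81157 = -483774/81157 ≈ -5.9610)
f(332, 125) - O = 125² - 1*(-483774/81157) = 15625 + 483774/81157 = 1268561899/81157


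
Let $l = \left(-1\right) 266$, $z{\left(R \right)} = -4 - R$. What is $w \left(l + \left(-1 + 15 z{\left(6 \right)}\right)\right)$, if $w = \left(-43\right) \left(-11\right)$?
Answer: $-197241$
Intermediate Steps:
$l = -266$
$w = 473$
$w \left(l + \left(-1 + 15 z{\left(6 \right)}\right)\right) = 473 \left(-266 + \left(-1 + 15 \left(-4 - 6\right)\right)\right) = 473 \left(-266 + \left(-1 + 15 \left(-10\right)\right)\right) = 473 \left(-266 - 151\right) = 473 \left(-417\right) = -197241$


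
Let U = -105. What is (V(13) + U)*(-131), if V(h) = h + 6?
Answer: 11266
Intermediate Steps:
V(h) = 6 + h
(V(13) + U)*(-131) = ((6 + 13) - 105)*(-131) = (19 - 105)*(-131) = -86*(-131) = 11266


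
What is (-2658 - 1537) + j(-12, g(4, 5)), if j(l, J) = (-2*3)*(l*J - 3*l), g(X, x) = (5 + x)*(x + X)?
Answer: 2069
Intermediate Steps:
g(X, x) = (5 + x)*(X + x)
j(l, J) = 18*l - 6*J*l (j(l, J) = -6*(J*l - 3*l) = -6*(-3*l + J*l) = 18*l - 6*J*l)
(-2658 - 1537) + j(-12, g(4, 5)) = (-2658 - 1537) + 6*(-12)*(3 - (5**2 + 5*4 + 5*5 + 4*5)) = -4195 + 6*(-12)*(3 - (25 + 20 + 25 + 20)) = -4195 + 6*(-12)*(3 - 1*90) = -4195 + 6*(-12)*(3 - 90) = -4195 + 6*(-12)*(-87) = -4195 + 6264 = 2069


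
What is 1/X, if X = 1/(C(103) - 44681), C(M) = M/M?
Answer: -44680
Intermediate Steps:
C(M) = 1
X = -1/44680 (X = 1/(1 - 44681) = 1/(-44680) = -1/44680 ≈ -2.2381e-5)
1/X = 1/(-1/44680) = -44680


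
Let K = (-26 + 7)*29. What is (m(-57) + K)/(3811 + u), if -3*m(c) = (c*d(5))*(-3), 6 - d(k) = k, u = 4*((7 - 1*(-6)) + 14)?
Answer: -608/3919 ≈ -0.15514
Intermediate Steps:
u = 108 (u = 4*((7 + 6) + 14) = 4*(13 + 14) = 4*27 = 108)
d(k) = 6 - k
m(c) = c (m(c) = -c*(6 - 1*5)*(-3)/3 = -c*(6 - 5)*(-3)/3 = -c*1*(-3)/3 = -c*(-3)/3 = -(-1)*c = c)
K = -551 (K = -19*29 = -551)
(m(-57) + K)/(3811 + u) = (-57 - 551)/(3811 + 108) = -608/3919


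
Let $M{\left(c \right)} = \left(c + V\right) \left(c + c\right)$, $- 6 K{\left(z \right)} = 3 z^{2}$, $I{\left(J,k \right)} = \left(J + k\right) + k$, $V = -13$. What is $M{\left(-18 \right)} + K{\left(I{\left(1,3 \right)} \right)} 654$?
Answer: $-14907$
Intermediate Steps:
$I{\left(J,k \right)} = J + 2 k$
$K{\left(z \right)} = - \frac{z^{2}}{2}$ ($K{\left(z \right)} = - \frac{3 z^{2}}{6} = - \frac{z^{2}}{2}$)
$M{\left(c \right)} = 2 c \left(-13 + c\right)$ ($M{\left(c \right)} = \left(c - 13\right) \left(c + c\right) = \left(-13 + c\right) 2 c = 2 c \left(-13 + c\right)$)
$M{\left(-18 \right)} + K{\left(I{\left(1,3 \right)} \right)} 654 = 2 \left(-18\right) \left(-13 - 18\right) + - \frac{\left(1 + 2 \cdot 3\right)^{2}}{2} \cdot 654 = 2 \left(-18\right) \left(-31\right) + - \frac{\left(1 + 6\right)^{2}}{2} \cdot 654 = 1116 + - \frac{7^{2}}{2} \cdot 654 = 1116 + \left(- \frac{1}{2}\right) 49 \cdot 654 = 1116 - 16023 = -14907$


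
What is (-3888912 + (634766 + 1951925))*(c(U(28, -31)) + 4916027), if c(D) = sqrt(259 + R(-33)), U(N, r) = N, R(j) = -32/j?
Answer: -6401753595967 - 1302221*sqrt(283107)/33 ≈ -6.4018e+12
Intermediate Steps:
c(D) = sqrt(283107)/33 (c(D) = sqrt(259 - 32/(-33)) = sqrt(259 - 32*(-1/33)) = sqrt(259 + 32/33) = sqrt(8579/33) = sqrt(283107)/33)
(-3888912 + (634766 + 1951925))*(c(U(28, -31)) + 4916027) = (-3888912 + (634766 + 1951925))*(sqrt(283107)/33 + 4916027) = (-3888912 + 2586691)*(4916027 + sqrt(283107)/33) = -1302221*(4916027 + sqrt(283107)/33) = -6401753595967 - 1302221*sqrt(283107)/33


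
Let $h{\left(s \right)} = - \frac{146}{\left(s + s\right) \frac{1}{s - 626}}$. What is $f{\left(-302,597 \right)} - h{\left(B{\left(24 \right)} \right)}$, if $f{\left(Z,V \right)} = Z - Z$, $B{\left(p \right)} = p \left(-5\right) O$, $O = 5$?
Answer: $\frac{44749}{300} \approx 149.16$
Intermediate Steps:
$B{\left(p \right)} = - 25 p$ ($B{\left(p \right)} = p \left(-5\right) 5 = - 5 p 5 = - 25 p$)
$f{\left(Z,V \right)} = 0$
$h{\left(s \right)} = - \frac{73 \left(-626 + s\right)}{s}$ ($h{\left(s \right)} = - \frac{146}{2 s \frac{1}{-626 + s}} = - 146 \frac{-626 + s}{2 s} = - \frac{73 \left(-626 + s\right)}{s}$)
$f{\left(-302,597 \right)} - h{\left(B{\left(24 \right)} \right)} = 0 - \left(-73 + \frac{45698}{\left(-25\right) 24}\right) = 0 - \left(-73 + \frac{45698}{-600}\right) = 0 - \left(-73 + 45698 \left(- \frac{1}{600}\right)\right) = 0 - \left(-73 - \frac{22849}{300}\right) = 0 - - \frac{44749}{300} = 0 + \frac{44749}{300} = \frac{44749}{300}$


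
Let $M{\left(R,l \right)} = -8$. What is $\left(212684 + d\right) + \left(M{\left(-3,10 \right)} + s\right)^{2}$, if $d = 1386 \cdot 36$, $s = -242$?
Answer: $325080$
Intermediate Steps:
$d = 49896$
$\left(212684 + d\right) + \left(M{\left(-3,10 \right)} + s\right)^{2} = \left(212684 + 49896\right) + \left(-8 - 242\right)^{2} = 262580 + \left(-250\right)^{2} = 262580 + 62500 = 325080$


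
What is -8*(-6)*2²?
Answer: 192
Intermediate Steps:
-8*(-6)*2² = 48*4 = 192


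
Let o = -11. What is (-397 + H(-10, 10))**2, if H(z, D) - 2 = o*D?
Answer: 255025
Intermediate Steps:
H(z, D) = 2 - 11*D
(-397 + H(-10, 10))**2 = (-397 + (2 - 11*10))**2 = (-397 + (2 - 110))**2 = (-397 - 108)**2 = (-505)**2 = 255025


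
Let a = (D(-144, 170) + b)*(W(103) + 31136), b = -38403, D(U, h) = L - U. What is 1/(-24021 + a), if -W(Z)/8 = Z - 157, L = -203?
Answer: -1/1214192437 ≈ -8.2359e-10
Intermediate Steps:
W(Z) = 1256 - 8*Z (W(Z) = -8*(Z - 157) = -8*(-157 + Z) = 1256 - 8*Z)
D(U, h) = -203 - U
a = -1214168416 (a = ((-203 - 1*(-144)) - 38403)*((1256 - 8*103) + 31136) = ((-203 + 144) - 38403)*((1256 - 824) + 31136) = (-59 - 38403)*(432 + 31136) = -38462*31568 = -1214168416)
1/(-24021 + a) = 1/(-24021 - 1214168416) = 1/(-1214192437) = -1/1214192437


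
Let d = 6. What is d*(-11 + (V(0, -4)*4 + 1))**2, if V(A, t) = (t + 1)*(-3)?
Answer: 4056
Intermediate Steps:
V(A, t) = -3 - 3*t (V(A, t) = (1 + t)*(-3) = -3 - 3*t)
d*(-11 + (V(0, -4)*4 + 1))**2 = 6*(-11 + ((-3 - 3*(-4))*4 + 1))**2 = 6*(-11 + ((-3 + 12)*4 + 1))**2 = 6*(-11 + (9*4 + 1))**2 = 6*(-11 + (36 + 1))**2 = 6*(-11 + 37)**2 = 6*26**2 = 6*676 = 4056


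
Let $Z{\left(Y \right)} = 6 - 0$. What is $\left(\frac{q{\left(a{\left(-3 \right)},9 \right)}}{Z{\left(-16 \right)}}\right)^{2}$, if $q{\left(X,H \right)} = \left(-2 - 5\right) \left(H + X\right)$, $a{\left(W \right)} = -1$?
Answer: $\frac{784}{9} \approx 87.111$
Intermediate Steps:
$Z{\left(Y \right)} = 6$ ($Z{\left(Y \right)} = 6 + 0 = 6$)
$q{\left(X,H \right)} = - 7 H - 7 X$ ($q{\left(X,H \right)} = - 7 \left(H + X\right) = - 7 H - 7 X$)
$\left(\frac{q{\left(a{\left(-3 \right)},9 \right)}}{Z{\left(-16 \right)}}\right)^{2} = \left(\frac{\left(-7\right) 9 - -7}{6}\right)^{2} = \left(\left(-63 + 7\right) \frac{1}{6}\right)^{2} = \left(\left(-56\right) \frac{1}{6}\right)^{2} = \left(- \frac{28}{3}\right)^{2} = \frac{784}{9}$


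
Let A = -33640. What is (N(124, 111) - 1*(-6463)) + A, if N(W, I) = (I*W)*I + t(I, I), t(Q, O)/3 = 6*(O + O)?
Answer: 1504623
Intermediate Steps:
t(Q, O) = 36*O (t(Q, O) = 3*(6*(O + O)) = 3*(6*(2*O)) = 3*(12*O) = 36*O)
N(W, I) = 36*I + W*I² (N(W, I) = (I*W)*I + 36*I = W*I² + 36*I = 36*I + W*I²)
(N(124, 111) - 1*(-6463)) + A = (111*(36 + 111*124) - 1*(-6463)) - 33640 = (111*(36 + 13764) + 6463) - 33640 = (111*13800 + 6463) - 33640 = (1531800 + 6463) - 33640 = 1538263 - 33640 = 1504623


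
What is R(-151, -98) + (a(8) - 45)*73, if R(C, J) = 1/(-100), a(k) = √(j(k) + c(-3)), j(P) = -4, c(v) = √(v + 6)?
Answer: -328501/100 + 73*I*√(4 - √3) ≈ -3285.0 + 109.94*I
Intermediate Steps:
c(v) = √(6 + v)
a(k) = √(-4 + √3) (a(k) = √(-4 + √(6 - 3)) = √(-4 + √3))
R(C, J) = -1/100
R(-151, -98) + (a(8) - 45)*73 = -1/100 + (√(-4 + √3) - 45)*73 = -1/100 + (-45 + √(-4 + √3))*73 = -1/100 + (-3285 + 73*√(-4 + √3)) = -328501/100 + 73*√(-4 + √3)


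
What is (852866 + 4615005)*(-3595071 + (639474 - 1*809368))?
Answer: -20586342939515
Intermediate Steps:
(852866 + 4615005)*(-3595071 + (639474 - 1*809368)) = 5467871*(-3595071 + (639474 - 809368)) = 5467871*(-3595071 - 169894) = 5467871*(-3764965) = -20586342939515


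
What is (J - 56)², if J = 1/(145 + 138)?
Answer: 251127409/80089 ≈ 3135.6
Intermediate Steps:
J = 1/283 ≈ 0.0035336
(J - 56)² = (1/283 - 56)² = (-15847/283)² = 251127409/80089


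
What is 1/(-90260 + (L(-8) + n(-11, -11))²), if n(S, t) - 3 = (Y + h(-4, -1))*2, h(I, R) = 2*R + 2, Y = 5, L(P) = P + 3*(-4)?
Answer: -1/90211 ≈ -1.1085e-5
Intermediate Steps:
L(P) = -12 + P (L(P) = P - 12 = -12 + P)
h(I, R) = 2 + 2*R
n(S, t) = 13 (n(S, t) = 3 + (5 + (2 + 2*(-1)))*2 = 3 + (5 + (2 - 2))*2 = 3 + (5 + 0)*2 = 3 + 5*2 = 3 + 10 = 13)
1/(-90260 + (L(-8) + n(-11, -11))²) = 1/(-90260 + ((-12 - 8) + 13)²) = 1/(-90260 + (-20 + 13)²) = 1/(-90260 + (-7)²) = 1/(-90260 + 49) = 1/(-90211) = -1/90211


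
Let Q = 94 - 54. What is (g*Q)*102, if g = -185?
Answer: -754800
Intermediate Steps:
Q = 40
(g*Q)*102 = -185*40*102 = -7400*102 = -754800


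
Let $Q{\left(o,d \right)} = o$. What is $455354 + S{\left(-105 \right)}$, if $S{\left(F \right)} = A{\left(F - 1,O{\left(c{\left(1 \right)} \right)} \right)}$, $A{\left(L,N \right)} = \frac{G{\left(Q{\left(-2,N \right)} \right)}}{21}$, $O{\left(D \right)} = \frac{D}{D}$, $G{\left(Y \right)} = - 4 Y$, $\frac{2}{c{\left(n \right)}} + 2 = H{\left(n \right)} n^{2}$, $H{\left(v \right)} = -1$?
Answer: $\frac{9562442}{21} \approx 4.5535 \cdot 10^{5}$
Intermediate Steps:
$c{\left(n \right)} = \frac{2}{-2 - n^{2}}$
$O{\left(D \right)} = 1$
$A{\left(L,N \right)} = \frac{8}{21}$ ($A{\left(L,N \right)} = \frac{\left(-4\right) \left(-2\right)}{21} = 8 \cdot \frac{1}{21} = \frac{8}{21}$)
$S{\left(F \right)} = \frac{8}{21}$
$455354 + S{\left(-105 \right)} = 455354 + \frac{8}{21} = \frac{9562442}{21}$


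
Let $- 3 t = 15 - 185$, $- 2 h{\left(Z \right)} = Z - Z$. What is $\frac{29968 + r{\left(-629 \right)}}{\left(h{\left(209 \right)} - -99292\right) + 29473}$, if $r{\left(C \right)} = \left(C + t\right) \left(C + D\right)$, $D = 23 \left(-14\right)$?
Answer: $\frac{574257}{128765} \approx 4.4597$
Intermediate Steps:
$h{\left(Z \right)} = 0$ ($h{\left(Z \right)} = - \frac{Z - Z}{2} = \left(- \frac{1}{2}\right) 0 = 0$)
$D = -322$
$t = \frac{170}{3}$ ($t = - \frac{15 - 185}{3} = \left(- \frac{1}{3}\right) \left(-170\right) = \frac{170}{3} \approx 56.667$)
$r{\left(C \right)} = \left(-322 + C\right) \left(\frac{170}{3} + C\right)$ ($r{\left(C \right)} = \left(C + \frac{170}{3}\right) \left(C - 322\right) = \left(\frac{170}{3} + C\right) \left(-322 + C\right) = \left(-322 + C\right) \left(\frac{170}{3} + C\right)$)
$\frac{29968 + r{\left(-629 \right)}}{\left(h{\left(209 \right)} - -99292\right) + 29473} = \frac{29968 - \left(-148648 - 395641\right)}{\left(0 - -99292\right) + 29473} = \frac{29968 + \left(- \frac{54740}{3} + 395641 + \frac{500684}{3}\right)}{\left(0 + 99292\right) + 29473} = \frac{29968 + 544289}{99292 + 29473} = \frac{574257}{128765}$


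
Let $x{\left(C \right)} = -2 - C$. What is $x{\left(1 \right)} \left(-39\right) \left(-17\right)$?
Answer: $-1989$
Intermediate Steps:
$x{\left(1 \right)} \left(-39\right) \left(-17\right) = \left(-2 - 1\right) \left(-39\right) \left(-17\right) = \left(-3\right) \left(-39\right) \left(-17\right) = 117 \left(-17\right) = -1989$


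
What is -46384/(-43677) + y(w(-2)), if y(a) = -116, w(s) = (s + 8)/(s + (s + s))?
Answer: -5020148/43677 ≈ -114.94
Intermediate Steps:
w(s) = (8 + s)/(3*s) (w(s) = (8 + s)/(s + 2*s) = (8 + s)/((3*s)) = (8 + s)*(1/(3*s)) = (8 + s)/(3*s))
-46384/(-43677) + y(w(-2)) = -46384/(-43677) - 116 = -46384*(-1/43677) - 116 = 46384/43677 - 116 = -5020148/43677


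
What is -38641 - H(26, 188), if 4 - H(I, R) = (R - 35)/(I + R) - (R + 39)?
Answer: -8318455/214 ≈ -38871.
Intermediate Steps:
H(I, R) = 43 + R - (-35 + R)/(I + R) (H(I, R) = 4 - ((R - 35)/(I + R) - (R + 39)) = 4 - ((-35 + R)/(I + R) - (39 + R)) = 4 - ((-35 + R)/(I + R) + (-39 - R)) = 4 - (-39 - R + (-35 + R)/(I + R)) = 4 + (39 + R - (-35 + R)/(I + R)) = 43 + R - (-35 + R)/(I + R))
-38641 - H(26, 188) = -38641 - (35 + 188**2 + 42*188 + 43*26 + 26*188)/(26 + 188) = -38641 - (35 + 35344 + 7896 + 1118 + 4888)/214 = -38641 - 49281/214 = -8318455/214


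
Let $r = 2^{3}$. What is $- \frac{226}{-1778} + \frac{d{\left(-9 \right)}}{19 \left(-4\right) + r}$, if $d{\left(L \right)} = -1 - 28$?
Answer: $\frac{33465}{60452} \approx 0.55358$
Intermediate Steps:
$d{\left(L \right)} = -29$
$r = 8$
$- \frac{226}{-1778} + \frac{d{\left(-9 \right)}}{19 \left(-4\right) + r} = - \frac{226}{-1778} - \frac{29}{19 \left(-4\right) + 8} = \left(-226\right) \left(- \frac{1}{1778}\right) - \frac{29}{-76 + 8} = \frac{113}{889} - \frac{29}{-68} = \frac{113}{889} - - \frac{29}{68} = \frac{113}{889} + \frac{29}{68} = \frac{33465}{60452}$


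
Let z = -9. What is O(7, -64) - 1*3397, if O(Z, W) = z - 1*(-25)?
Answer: -3381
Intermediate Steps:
O(Z, W) = 16 (O(Z, W) = -9 - 1*(-25) = -9 + 25 = 16)
O(7, -64) - 1*3397 = 16 - 1*3397 = 16 - 3397 = -3381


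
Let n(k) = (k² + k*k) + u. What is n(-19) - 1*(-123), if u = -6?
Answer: 839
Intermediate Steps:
n(k) = -6 + 2*k² (n(k) = (k² + k*k) - 6 = (k² + k²) - 6 = 2*k² - 6 = -6 + 2*k²)
n(-19) - 1*(-123) = (-6 + 2*(-19)²) - 1*(-123) = (-6 + 2*361) + 123 = (-6 + 722) + 123 = 716 + 123 = 839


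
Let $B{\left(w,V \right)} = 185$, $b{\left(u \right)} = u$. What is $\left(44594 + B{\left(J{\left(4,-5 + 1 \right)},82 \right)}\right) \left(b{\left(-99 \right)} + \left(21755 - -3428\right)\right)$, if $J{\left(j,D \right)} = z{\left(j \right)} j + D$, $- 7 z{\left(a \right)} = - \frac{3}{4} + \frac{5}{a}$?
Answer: $1123236436$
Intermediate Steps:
$z{\left(a \right)} = \frac{3}{28} - \frac{5}{7 a}$ ($z{\left(a \right)} = - \frac{- \frac{3}{4} + \frac{5}{a}}{7} = \frac{3}{28} - \frac{5}{7 a}$)
$J{\left(j,D \right)} = - \frac{5}{7} + D + \frac{3 j}{28}$ ($J{\left(j,D \right)} = \frac{-20 + 3 j}{28 j} j + D = \left(- \frac{5}{7} + \frac{3 j}{28}\right) + D = - \frac{5}{7} + D + \frac{3 j}{28}$)
$\left(44594 + B{\left(J{\left(4,-5 + 1 \right)},82 \right)}\right) \left(b{\left(-99 \right)} + \left(21755 - -3428\right)\right) = \left(44594 + 185\right) \left(-99 + \left(21755 - -3428\right)\right) = 44779 \left(-99 + \left(21755 + 3428\right)\right) = 44779 \left(-99 + 25183\right) = 44779 \cdot 25084 = 1123236436$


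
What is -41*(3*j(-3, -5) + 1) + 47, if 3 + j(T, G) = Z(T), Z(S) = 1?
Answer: 252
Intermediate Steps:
j(T, G) = -2 (j(T, G) = -3 + 1 = -2)
-41*(3*j(-3, -5) + 1) + 47 = -41*(3*(-2) + 1) + 47 = -41*(-6 + 1) + 47 = -41*(-5) + 47 = 205 + 47 = 252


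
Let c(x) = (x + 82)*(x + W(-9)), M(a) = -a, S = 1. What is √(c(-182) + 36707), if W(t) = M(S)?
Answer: √55007 ≈ 234.54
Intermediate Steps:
W(t) = -1 (W(t) = -1*1 = -1)
c(x) = (-1 + x)*(82 + x) (c(x) = (x + 82)*(x - 1) = (82 + x)*(-1 + x) = (-1 + x)*(82 + x))
√(c(-182) + 36707) = √((-82 + (-182)² + 81*(-182)) + 36707) = √((-82 + 33124 - 14742) + 36707) = √(18300 + 36707) = √55007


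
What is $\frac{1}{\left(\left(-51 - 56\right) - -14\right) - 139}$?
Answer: $- \frac{1}{232} \approx -0.0043103$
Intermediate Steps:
$\frac{1}{\left(\left(-51 - 56\right) - -14\right) - 139} = \frac{1}{\left(\left(-51 - 56\right) + 14\right) - 139} = \frac{1}{\left(-107 + 14\right) - 139} = \frac{1}{-93 - 139} = \frac{1}{-232} = - \frac{1}{232}$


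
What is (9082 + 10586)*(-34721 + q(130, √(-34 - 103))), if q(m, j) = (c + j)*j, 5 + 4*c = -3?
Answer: -685587144 - 39336*I*√137 ≈ -6.8559e+8 - 4.6042e+5*I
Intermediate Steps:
c = -2 (c = -5/4 + (¼)*(-3) = -5/4 - ¾ = -2)
q(m, j) = j*(-2 + j) (q(m, j) = (-2 + j)*j = j*(-2 + j))
(9082 + 10586)*(-34721 + q(130, √(-34 - 103))) = (9082 + 10586)*(-34721 + √(-34 - 103)*(-2 + √(-34 - 103))) = 19668*(-34721 + √(-137)*(-2 + √(-137))) = 19668*(-34721 + (I*√137)*(-2 + I*√137)) = 19668*(-34721 + I*√137*(-2 + I*√137)) = -682892628 + 19668*I*√137*(-2 + I*√137)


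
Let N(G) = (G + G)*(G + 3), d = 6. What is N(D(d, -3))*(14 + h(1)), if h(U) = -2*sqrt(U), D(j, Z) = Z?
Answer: 0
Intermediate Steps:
N(G) = 2*G*(3 + G) (N(G) = (2*G)*(3 + G) = 2*G*(3 + G))
N(D(d, -3))*(14 + h(1)) = (2*(-3)*(3 - 3))*(14 - 2*sqrt(1)) = (2*(-3)*0)*(14 - 2*1) = 0*(14 - 2) = 0*12 = 0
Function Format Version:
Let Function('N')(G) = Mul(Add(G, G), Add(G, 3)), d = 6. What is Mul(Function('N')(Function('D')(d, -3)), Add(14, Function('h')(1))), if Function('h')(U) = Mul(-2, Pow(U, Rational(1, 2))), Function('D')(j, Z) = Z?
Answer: 0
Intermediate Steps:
Function('N')(G) = Mul(2, G, Add(3, G)) (Function('N')(G) = Mul(Mul(2, G), Add(3, G)) = Mul(2, G, Add(3, G)))
Mul(Function('N')(Function('D')(d, -3)), Add(14, Function('h')(1))) = Mul(Mul(2, -3, Add(3, -3)), Add(14, Mul(-2, Pow(1, Rational(1, 2))))) = Mul(Mul(2, -3, 0), Add(14, Mul(-2, 1))) = Mul(0, Add(14, -2)) = Mul(0, 12) = 0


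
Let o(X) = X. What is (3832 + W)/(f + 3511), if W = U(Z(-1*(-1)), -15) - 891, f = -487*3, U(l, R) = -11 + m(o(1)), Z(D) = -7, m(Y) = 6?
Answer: 1468/1025 ≈ 1.4322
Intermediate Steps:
U(l, R) = -5 (U(l, R) = -11 + 6 = -5)
f = -1461
W = -896 (W = -5 - 891 = -896)
(3832 + W)/(f + 3511) = (3832 - 896)/(-1461 + 3511) = 2936/2050 = 2936*(1/2050) = 1468/1025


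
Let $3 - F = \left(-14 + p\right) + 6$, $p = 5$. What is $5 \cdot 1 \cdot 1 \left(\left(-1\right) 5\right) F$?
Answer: $-150$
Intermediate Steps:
$F = 6$ ($F = 3 - \left(\left(-14 + 5\right) + 6\right) = 3 - \left(-9 + 6\right) = 3 - -3 = 3 + 3 = 6$)
$5 \cdot 1 \cdot 1 \left(\left(-1\right) 5\right) F = 5 \cdot 1 \cdot 1 \left(\left(-1\right) 5\right) 6 = 5 \cdot 1 \left(-5\right) 6 = 5 \left(-5\right) 6 = \left(-25\right) 6 = -150$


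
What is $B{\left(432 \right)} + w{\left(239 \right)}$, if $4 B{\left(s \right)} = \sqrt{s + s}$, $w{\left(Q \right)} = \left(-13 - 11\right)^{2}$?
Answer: $576 + 3 \sqrt{6} \approx 583.35$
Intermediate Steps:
$w{\left(Q \right)} = 576$ ($w{\left(Q \right)} = \left(-24\right)^{2} = 576$)
$B{\left(s \right)} = \frac{\sqrt{2} \sqrt{s}}{4}$ ($B{\left(s \right)} = \frac{\sqrt{s + s}}{4} = \frac{\sqrt{2 s}}{4} = \frac{\sqrt{2} \sqrt{s}}{4}$)
$B{\left(432 \right)} + w{\left(239 \right)} = \frac{\sqrt{2} \sqrt{432}}{4} + 576 = \frac{\sqrt{2} \cdot 12 \sqrt{3}}{4} + 576 = 3 \sqrt{6} + 576 = 576 + 3 \sqrt{6}$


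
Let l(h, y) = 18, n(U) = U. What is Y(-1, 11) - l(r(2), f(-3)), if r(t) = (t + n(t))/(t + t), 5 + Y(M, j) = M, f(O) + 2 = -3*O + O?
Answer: -24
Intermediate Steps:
f(O) = -2 - 2*O (f(O) = -2 + (-3*O + O) = -2 - 2*O)
Y(M, j) = -5 + M
r(t) = 1 (r(t) = (t + t)/(t + t) = (2*t)/((2*t)) = (2*t)*(1/(2*t)) = 1)
Y(-1, 11) - l(r(2), f(-3)) = (-5 - 1) - 1*18 = -6 - 18 = -24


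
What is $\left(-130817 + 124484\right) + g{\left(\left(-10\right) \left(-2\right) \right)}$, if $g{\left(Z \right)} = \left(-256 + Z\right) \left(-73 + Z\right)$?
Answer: $6175$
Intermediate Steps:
$\left(-130817 + 124484\right) + g{\left(\left(-10\right) \left(-2\right) \right)} = \left(-130817 + 124484\right) + \left(18688 + \left(\left(-10\right) \left(-2\right)\right)^{2} - 329 \left(\left(-10\right) \left(-2\right)\right)\right) = -6333 + \left(18688 + 20^{2} - 6580\right) = -6333 + \left(18688 + 400 - 6580\right) = -6333 + 12508 = 6175$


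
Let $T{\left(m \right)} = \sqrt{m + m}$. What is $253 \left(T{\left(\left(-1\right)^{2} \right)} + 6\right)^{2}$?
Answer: $9614 + 3036 \sqrt{2} \approx 13908.0$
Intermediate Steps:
$T{\left(m \right)} = \sqrt{2} \sqrt{m}$ ($T{\left(m \right)} = \sqrt{2 m} = \sqrt{2} \sqrt{m}$)
$253 \left(T{\left(\left(-1\right)^{2} \right)} + 6\right)^{2} = 253 \left(\sqrt{2} \sqrt{\left(-1\right)^{2}} + 6\right)^{2} = 253 \left(\sqrt{2} \sqrt{1} + 6\right)^{2} = 253 \left(\sqrt{2} \cdot 1 + 6\right)^{2} = 253 \left(\sqrt{2} + 6\right)^{2} = 253 \left(6 + \sqrt{2}\right)^{2}$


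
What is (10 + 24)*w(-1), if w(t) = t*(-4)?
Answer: 136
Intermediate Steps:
w(t) = -4*t
(10 + 24)*w(-1) = (10 + 24)*(-4*(-1)) = 34*4 = 136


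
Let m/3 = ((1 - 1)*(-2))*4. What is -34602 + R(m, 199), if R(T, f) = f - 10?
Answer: -34413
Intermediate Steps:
m = 0 (m = 3*(((1 - 1)*(-2))*4) = 3*((0*(-2))*4) = 3*(0*4) = 3*0 = 0)
R(T, f) = -10 + f
-34602 + R(m, 199) = -34602 + (-10 + 199) = -34602 + 189 = -34413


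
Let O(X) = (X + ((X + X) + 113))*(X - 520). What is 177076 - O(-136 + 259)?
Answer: 368430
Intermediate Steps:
O(X) = (-520 + X)*(113 + 3*X) (O(X) = (X + (2*X + 113))*(-520 + X) = (X + (113 + 2*X))*(-520 + X) = (113 + 3*X)*(-520 + X) = (-520 + X)*(113 + 3*X))
177076 - O(-136 + 259) = 177076 - (-58760 - 1447*(-136 + 259) + 3*(-136 + 259)²) = 177076 - (-58760 - 1447*123 + 3*123²) = 177076 - (-58760 - 177981 + 3*15129) = 177076 - (-58760 - 177981 + 45387) = 177076 - 1*(-191354) = 177076 + 191354 = 368430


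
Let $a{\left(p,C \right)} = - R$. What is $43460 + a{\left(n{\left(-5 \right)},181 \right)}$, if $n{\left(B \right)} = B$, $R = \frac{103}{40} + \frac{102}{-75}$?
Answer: $\frac{8691757}{200} \approx 43459.0$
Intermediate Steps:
$R = \frac{243}{200}$ ($R = 103 \cdot \frac{1}{40} + 102 \left(- \frac{1}{75}\right) = \frac{103}{40} - \frac{34}{25} = \frac{243}{200} \approx 1.215$)
$a{\left(p,C \right)} = - \frac{243}{200}$ ($a{\left(p,C \right)} = \left(-1\right) \frac{243}{200} = - \frac{243}{200}$)
$43460 + a{\left(n{\left(-5 \right)},181 \right)} = 43460 - \frac{243}{200} = \frac{8691757}{200}$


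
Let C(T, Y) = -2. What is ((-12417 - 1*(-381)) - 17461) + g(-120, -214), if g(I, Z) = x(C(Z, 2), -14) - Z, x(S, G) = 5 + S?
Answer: -29280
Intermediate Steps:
g(I, Z) = 3 - Z (g(I, Z) = (5 - 2) - Z = 3 - Z)
((-12417 - 1*(-381)) - 17461) + g(-120, -214) = ((-12417 - 1*(-381)) - 17461) + (3 - 1*(-214)) = ((-12417 + 381) - 17461) + (3 + 214) = (-12036 - 17461) + 217 = -29497 + 217 = -29280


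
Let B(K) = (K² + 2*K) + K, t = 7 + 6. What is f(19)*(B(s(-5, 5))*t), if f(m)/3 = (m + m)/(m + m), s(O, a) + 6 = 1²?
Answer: 390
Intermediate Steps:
t = 13
s(O, a) = -5 (s(O, a) = -6 + 1² = -6 + 1 = -5)
B(K) = K² + 3*K
f(m) = 3 (f(m) = 3*((m + m)/(m + m)) = 3*((2*m)/((2*m))) = 3*((2*m)*(1/(2*m))) = 3*1 = 3)
f(19)*(B(s(-5, 5))*t) = 3*(-5*(3 - 5)*13) = 3*(-5*(-2)*13) = 3*(10*13) = 3*130 = 390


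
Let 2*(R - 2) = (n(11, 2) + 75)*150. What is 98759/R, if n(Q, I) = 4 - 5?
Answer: 98759/5552 ≈ 17.788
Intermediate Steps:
n(Q, I) = -1
R = 5552 (R = 2 + ((-1 + 75)*150)/2 = 2 + (74*150)/2 = 2 + (1/2)*11100 = 2 + 5550 = 5552)
98759/R = 98759/5552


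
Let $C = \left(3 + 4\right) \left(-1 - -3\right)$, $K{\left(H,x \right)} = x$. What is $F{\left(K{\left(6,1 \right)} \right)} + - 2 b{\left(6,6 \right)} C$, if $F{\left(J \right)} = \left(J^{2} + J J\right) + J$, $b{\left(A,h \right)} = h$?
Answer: $-165$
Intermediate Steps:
$C = 14$ ($C = 7 \left(-1 + 3\right) = 7 \cdot 2 = 14$)
$F{\left(J \right)} = J + 2 J^{2}$ ($F{\left(J \right)} = \left(J^{2} + J^{2}\right) + J = 2 J^{2} + J = J + 2 J^{2}$)
$F{\left(K{\left(6,1 \right)} \right)} + - 2 b{\left(6,6 \right)} C = 1 \left(1 + 2 \cdot 1\right) + \left(-2\right) 6 \cdot 14 = 1 \left(1 + 2\right) - 168 = 1 \cdot 3 - 168 = 3 - 168 = -165$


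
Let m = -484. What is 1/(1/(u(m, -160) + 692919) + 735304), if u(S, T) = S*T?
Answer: 770359/566448054137 ≈ 1.3600e-6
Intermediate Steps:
1/(1/(u(m, -160) + 692919) + 735304) = 1/(1/(-484*(-160) + 692919) + 735304) = 1/(1/(77440 + 692919) + 735304) = 1/(1/770359 + 735304) = 1/(566448054137/770359) = 770359/566448054137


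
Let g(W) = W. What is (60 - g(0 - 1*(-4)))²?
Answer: 3136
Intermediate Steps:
(60 - g(0 - 1*(-4)))² = (60 - (0 - 1*(-4)))² = (60 - (0 + 4))² = (60 - 1*4)² = (60 - 4)² = 56² = 3136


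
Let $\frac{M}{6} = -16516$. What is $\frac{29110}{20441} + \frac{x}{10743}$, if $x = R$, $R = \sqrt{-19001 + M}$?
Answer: $\frac{29110}{20441} + \frac{i \sqrt{118097}}{10743} \approx 1.4241 + 0.031989 i$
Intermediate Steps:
$M = -99096$ ($M = 6 \left(-16516\right) = -99096$)
$R = i \sqrt{118097}$ ($R = \sqrt{-19001 - 99096} = \sqrt{-118097} = i \sqrt{118097} \approx 343.65 i$)
$x = i \sqrt{118097} \approx 343.65 i$
$\frac{29110}{20441} + \frac{x}{10743} = \frac{29110}{20441} + \frac{i \sqrt{118097}}{10743}$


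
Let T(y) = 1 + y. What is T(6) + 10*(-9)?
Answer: -83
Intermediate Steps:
T(6) + 10*(-9) = (1 + 6) + 10*(-9) = 7 - 90 = -83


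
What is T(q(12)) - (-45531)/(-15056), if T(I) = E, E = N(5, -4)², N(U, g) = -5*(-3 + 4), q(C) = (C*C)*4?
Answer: 330869/15056 ≈ 21.976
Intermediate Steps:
q(C) = 4*C² (q(C) = C²*4 = 4*C²)
N(U, g) = -5 (N(U, g) = -5*1 = -5)
E = 25 (E = (-5)² = 25)
T(I) = 25
T(q(12)) - (-45531)/(-15056) = 25 - (-45531)/(-15056) = 25 - (-45531)*(-1)/15056 = 25 - 1*45531/15056 = 25 - 45531/15056 = 330869/15056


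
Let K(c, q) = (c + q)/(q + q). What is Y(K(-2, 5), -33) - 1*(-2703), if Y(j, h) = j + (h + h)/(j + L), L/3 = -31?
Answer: 8355397/3090 ≈ 2704.0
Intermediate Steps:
L = -93 (L = 3*(-31) = -93)
K(c, q) = (c + q)/(2*q) (K(c, q) = (c + q)/((2*q)) = (c + q)*(1/(2*q)) = (c + q)/(2*q))
Y(j, h) = j + 2*h/(-93 + j) (Y(j, h) = j + (h + h)/(j - 93) = j + (2*h)/(-93 + j) = j + 2*h/(-93 + j))
Y(K(-2, 5), -33) - 1*(-2703) = (((½)*(-2 + 5)/5)² - 93*(-2 + 5)/(2*5) + 2*(-33))/(-93 + (½)*(-2 + 5)/5) - 1*(-2703) = (((½)*(⅕)*3)² - 93*3/(2*5) - 66)/(-93 + (½)*(⅕)*3) + 2703 = ((3/10)² - 93*3/10 - 66)/(-93 + 3/10) + 2703 = (9/100 - 279/10 - 66)/(-927/10) + 2703 = -10/927*(-9381/100) + 2703 = 3127/3090 + 2703 = 8355397/3090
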